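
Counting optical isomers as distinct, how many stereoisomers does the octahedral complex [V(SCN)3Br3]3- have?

2

In an octahedral complex each vertex has one trans partner and four cis neighbours.
The distinct arrangements are (2 in all): SCN mer; SCN fac.
Each arrangement has an internal mirror plane or centre of symmetry, so none is chiral.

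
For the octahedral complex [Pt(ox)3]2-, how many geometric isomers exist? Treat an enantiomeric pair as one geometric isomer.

Each ox is bidentate and must span two cis positions.
Only one geometric arrangement is possible; it has no improper symmetry element, so it exists as a pair of enantiomers (2 stereoisomers).

1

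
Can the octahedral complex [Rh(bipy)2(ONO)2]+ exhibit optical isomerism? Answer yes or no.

yes

An octahedron has six vertices in three trans pairs; every non-trans pair is cis.
Each bipy is bidentate and must span two cis positions.
Working through the distinct placements yields 2 geometric isomers: ONO trans; ONO cis (chiral).
One of these lacks any improper symmetry element and so occurs as an enantiomeric pair, giving 2 + 1 = 3 stereoisomers in total.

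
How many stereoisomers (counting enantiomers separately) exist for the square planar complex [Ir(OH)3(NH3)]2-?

In a square planar complex each vertex has one trans partner and two cis neighbours.
Only one geometric arrangement is possible.

1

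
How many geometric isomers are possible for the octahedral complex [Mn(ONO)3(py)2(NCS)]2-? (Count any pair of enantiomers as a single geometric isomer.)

The six octahedral sites form three mutually perpendicular trans pairs.
Working through the distinct placements yields 3 geometric isomers: ONO mer, py trans; ONO fac, py cis; ONO mer, py cis.

3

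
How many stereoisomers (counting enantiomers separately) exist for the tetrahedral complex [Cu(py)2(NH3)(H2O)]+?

1

Only one geometric arrangement is possible.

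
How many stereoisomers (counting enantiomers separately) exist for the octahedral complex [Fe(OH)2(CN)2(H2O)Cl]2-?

8

The six octahedral sites form three mutually perpendicular trans pairs.
The distinct arrangements are (6 in all): OH trans, CN trans; OH cis, CN trans; OH trans, CN cis; OH cis, CN cis (3 arrangements, 2 chiral).
Of these, 2 lack any improper symmetry element and so occur as enantiomeric pairs, giving 6 + 2 = 8 stereoisomers in total.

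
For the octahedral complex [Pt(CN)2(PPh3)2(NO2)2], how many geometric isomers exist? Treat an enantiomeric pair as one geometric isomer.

5

An octahedron has six vertices in three trans pairs; every non-trans pair is cis.
The distinct arrangements are (5 in all): CN trans, PPh3 trans, NO2 trans; CN trans, PPh3 cis, NO2 cis; CN cis, PPh3 trans, NO2 cis; CN cis, PPh3 cis, NO2 cis (chiral); CN cis, PPh3 cis, NO2 trans.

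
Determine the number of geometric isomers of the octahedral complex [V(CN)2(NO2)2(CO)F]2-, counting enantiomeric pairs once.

6

In an octahedral complex each vertex has one trans partner and four cis neighbours.
Working through the distinct placements yields 6 geometric isomers: CN trans, NO2 trans; CN trans, NO2 cis; CN cis, NO2 trans; CN cis, NO2 cis (3 arrangements, 2 chiral).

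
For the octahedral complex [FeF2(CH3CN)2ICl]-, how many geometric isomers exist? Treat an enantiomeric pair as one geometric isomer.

6

In an octahedral complex each vertex has one trans partner and four cis neighbours.
There are 6 geometric isomers: F cis, CH3CN trans; F trans, CH3CN trans; F cis, CH3CN cis (3 arrangements, 2 chiral); F trans, CH3CN cis.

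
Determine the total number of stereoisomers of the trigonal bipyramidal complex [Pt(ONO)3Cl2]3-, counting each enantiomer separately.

3

In a trigonal bipyramid the two axial positions differ from the three equatorial ones.
There are 3 geometric isomers: Cl both axial; Cl one axial, one equatorial; Cl both equatorial.
Each arrangement has an internal mirror plane or centre of symmetry, so none is chiral.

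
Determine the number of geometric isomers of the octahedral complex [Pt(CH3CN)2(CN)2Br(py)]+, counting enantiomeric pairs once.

6

In an octahedral complex each vertex has one trans partner and four cis neighbours.
There are 6 geometric isomers: CH3CN cis, CN cis (3 arrangements, 2 chiral); CH3CN cis, CN trans; CH3CN trans, CN cis; CH3CN trans, CN trans.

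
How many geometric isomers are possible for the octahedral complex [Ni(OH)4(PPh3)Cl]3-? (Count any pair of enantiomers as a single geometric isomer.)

The six octahedral sites form three mutually perpendicular trans pairs.
There are 2 geometric isomers: PPh3 and Cl mutually cis; PPh3 and Cl mutually trans.

2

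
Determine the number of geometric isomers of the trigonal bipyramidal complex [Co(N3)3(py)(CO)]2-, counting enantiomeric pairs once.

4

In a trigonal bipyramid the two axial positions differ from the three equatorial ones.
The distinct arrangements are (4 in all): py equatorial, CO axial; py axial, CO axial; py equatorial, CO equatorial; py axial, CO equatorial.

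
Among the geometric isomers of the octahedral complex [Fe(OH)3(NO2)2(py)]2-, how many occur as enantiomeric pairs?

The six octahedral sites form three mutually perpendicular trans pairs.
The distinct arrangements are (3 in all): OH mer, NO2 trans; OH fac, NO2 cis; OH mer, NO2 cis.
Each arrangement has an internal mirror plane or centre of symmetry, so none is chiral.

0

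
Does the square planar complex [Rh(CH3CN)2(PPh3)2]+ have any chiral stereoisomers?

In a square planar complex each vertex has one trans partner and two cis neighbours.
Working through the distinct placements yields 2 geometric isomers: CH3CN cis; CH3CN trans.
Each arrangement has an internal mirror plane or centre of symmetry, so none is chiral.

no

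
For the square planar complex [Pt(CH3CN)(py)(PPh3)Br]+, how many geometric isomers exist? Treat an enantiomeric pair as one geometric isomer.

A square has two trans pairs of vertices; adjacent vertices are cis.
The distinct arrangements are (3 in all): (Br/PPh3 trans, CH3CN/py trans); (Br/py trans, CH3CN/PPh3 trans); (Br/CH3CN trans, PPh3/py trans).

3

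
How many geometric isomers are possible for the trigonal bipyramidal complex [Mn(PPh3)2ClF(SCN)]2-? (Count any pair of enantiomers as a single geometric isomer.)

A trigonal bipyramid has two axial and three equatorial sites, which are chemically inequivalent.
Systematic enumeration (placing each ligand type in turn and discarding arrangements equivalent by rotation or reflection) gives 7 geometric isomers.

7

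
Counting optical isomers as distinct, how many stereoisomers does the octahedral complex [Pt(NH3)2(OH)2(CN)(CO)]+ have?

Working through the distinct placements yields 6 geometric isomers: NH3 trans, OH trans; NH3 cis, OH cis (3 arrangements, 2 chiral); NH3 cis, OH trans; NH3 trans, OH cis.
Of these, 2 lack any improper symmetry element and so occur as enantiomeric pairs, giving 6 + 2 = 8 stereoisomers in total.

8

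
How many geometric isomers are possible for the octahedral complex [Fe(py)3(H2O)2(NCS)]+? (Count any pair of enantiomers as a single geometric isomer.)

3

The six octahedral sites form three mutually perpendicular trans pairs.
Systematic placement gives 3 geometric isomers: py mer, H2O trans; py mer, H2O cis; py fac, H2O cis.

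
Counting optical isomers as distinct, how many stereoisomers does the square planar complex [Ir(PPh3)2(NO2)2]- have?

A square has two trans pairs of vertices; adjacent vertices are cis.
Systematic placement gives 2 geometric isomers: PPh3 cis; PPh3 trans.
Each arrangement has an internal mirror plane or centre of symmetry, so none is chiral.

2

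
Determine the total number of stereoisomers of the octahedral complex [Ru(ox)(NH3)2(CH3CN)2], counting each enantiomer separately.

In an octahedral complex each vertex has one trans partner and four cis neighbours.
Each ox is bidentate and must span two cis positions.
The distinct arrangements are (3 in all): NH3 cis, CH3CN trans; NH3 cis, CH3CN cis (chiral); NH3 trans, CH3CN cis.
One of these lacks any improper symmetry element and so occurs as an enantiomeric pair, giving 3 + 1 = 4 stereoisomers in total.

4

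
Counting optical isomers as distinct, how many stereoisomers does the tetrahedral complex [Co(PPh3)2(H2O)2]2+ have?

1

All four vertices of a tetrahedron are equivalent and mutually adjacent, so cis/trans isomerism cannot arise.
Only one geometric arrangement is possible.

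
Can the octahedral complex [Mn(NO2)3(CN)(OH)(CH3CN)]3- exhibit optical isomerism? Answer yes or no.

There are 4 geometric isomers: NO2 mer (3 arrangements); NO2 fac (chiral).
One of these lacks any improper symmetry element and so occurs as an enantiomeric pair, giving 4 + 1 = 5 stereoisomers in total.

yes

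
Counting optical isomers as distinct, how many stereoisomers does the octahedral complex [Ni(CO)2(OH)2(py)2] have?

Working through the distinct placements yields 5 geometric isomers: CO trans, OH trans, py trans; CO trans, OH cis, py cis; CO cis, OH cis, py trans; CO cis, OH cis, py cis (chiral); CO cis, OH trans, py cis.
One of these lacks any improper symmetry element and so occurs as an enantiomeric pair, giving 5 + 1 = 6 stereoisomers in total.

6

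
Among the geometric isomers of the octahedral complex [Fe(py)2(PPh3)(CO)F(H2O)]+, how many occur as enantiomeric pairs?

6

The six octahedral sites form three mutually perpendicular trans pairs.
Placing the ligands in turn and identifying arrangements related by rotation or reflection leaves 9 distinct geometric isomers.
Of these, 6 lack any improper symmetry element and so occur as enantiomeric pairs, giving 9 + 6 = 15 stereoisomers in total.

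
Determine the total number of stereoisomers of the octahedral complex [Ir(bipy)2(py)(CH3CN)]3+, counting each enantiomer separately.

3

The six octahedral sites form three mutually perpendicular trans pairs.
Each bipy is bidentate and must span two cis positions.
Systematic placement gives 2 geometric isomers: py and CH3CN mutually cis (chiral); py and CH3CN mutually trans.
One of these lacks any improper symmetry element and so occurs as an enantiomeric pair, giving 2 + 1 = 3 stereoisomers in total.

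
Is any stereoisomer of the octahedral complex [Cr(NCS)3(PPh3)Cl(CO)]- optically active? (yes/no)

yes

An octahedron has six vertices in three trans pairs; every non-trans pair is cis.
Systematic placement gives 4 geometric isomers: NCS mer (3 arrangements); NCS fac (chiral).
One of these lacks any improper symmetry element and so occurs as an enantiomeric pair, giving 4 + 1 = 5 stereoisomers in total.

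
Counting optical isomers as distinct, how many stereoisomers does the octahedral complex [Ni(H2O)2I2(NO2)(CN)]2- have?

8

Systematic placement gives 6 geometric isomers: H2O cis, I cis (3 arrangements, 2 chiral); H2O cis, I trans; H2O trans, I cis; H2O trans, I trans.
Of these, 2 lack any improper symmetry element and so occur as enantiomeric pairs, giving 6 + 2 = 8 stereoisomers in total.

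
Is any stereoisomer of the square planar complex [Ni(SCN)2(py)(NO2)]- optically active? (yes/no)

Systematic placement gives 2 geometric isomers: SCN cis; SCN trans.
Each arrangement has an internal mirror plane or centre of symmetry, so none is chiral.

no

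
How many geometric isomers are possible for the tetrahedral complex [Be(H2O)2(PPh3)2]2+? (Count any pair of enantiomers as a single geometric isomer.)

1

Only one geometric arrangement is possible.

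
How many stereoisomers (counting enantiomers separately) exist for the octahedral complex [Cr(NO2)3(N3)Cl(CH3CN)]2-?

5

The six octahedral sites form three mutually perpendicular trans pairs.
There are 4 geometric isomers: NO2 mer (3 arrangements); NO2 fac (chiral).
One of these lacks any improper symmetry element and so occurs as an enantiomeric pair, giving 4 + 1 = 5 stereoisomers in total.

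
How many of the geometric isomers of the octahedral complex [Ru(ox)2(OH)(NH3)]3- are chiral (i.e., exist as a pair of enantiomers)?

1

Each ox is bidentate and must span two cis positions.
Working through the distinct placements yields 2 geometric isomers: OH and NH3 mutually trans; OH and NH3 mutually cis (chiral).
One of these lacks any improper symmetry element and so occurs as an enantiomeric pair, giving 2 + 1 = 3 stereoisomers in total.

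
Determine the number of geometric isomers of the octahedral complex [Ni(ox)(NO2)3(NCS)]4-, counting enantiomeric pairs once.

The six octahedral sites form three mutually perpendicular trans pairs.
Each ox is bidentate and must span two cis positions.
There are 2 geometric isomers: NO2 fac; NO2 mer.

2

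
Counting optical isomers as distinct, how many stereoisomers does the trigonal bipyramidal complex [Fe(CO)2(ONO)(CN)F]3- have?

10

In a trigonal bipyramid the two axial positions differ from the three equatorial ones.
Systematic enumeration (placing each ligand type in turn and discarding arrangements equivalent by rotation or reflection) gives 7 geometric isomers.
Of these, 3 lack any improper symmetry element and so occur as enantiomeric pairs, giving 7 + 3 = 10 stereoisomers in total.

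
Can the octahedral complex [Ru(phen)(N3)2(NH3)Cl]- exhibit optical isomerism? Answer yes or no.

In an octahedral complex each vertex has one trans partner and four cis neighbours.
Each phen is bidentate and must span two cis positions.
The distinct arrangements are (4 in all): N3 cis (3 arrangements, 2 chiral); N3 trans.
Of these, 2 lack any improper symmetry element and so occur as enantiomeric pairs, giving 4 + 2 = 6 stereoisomers in total.

yes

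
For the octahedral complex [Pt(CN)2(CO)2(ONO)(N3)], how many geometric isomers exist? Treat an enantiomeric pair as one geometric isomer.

6

An octahedron has six vertices in three trans pairs; every non-trans pair is cis.
Working through the distinct placements yields 6 geometric isomers: CN trans, CO trans; CN trans, CO cis; CN cis, CO cis (3 arrangements, 2 chiral); CN cis, CO trans.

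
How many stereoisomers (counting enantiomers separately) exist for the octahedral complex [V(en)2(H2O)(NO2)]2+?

Each en is bidentate and must span two cis positions.
There are 2 geometric isomers: H2O and NO2 mutually trans; H2O and NO2 mutually cis (chiral).
One of these lacks any improper symmetry element and so occurs as an enantiomeric pair, giving 2 + 1 = 3 stereoisomers in total.

3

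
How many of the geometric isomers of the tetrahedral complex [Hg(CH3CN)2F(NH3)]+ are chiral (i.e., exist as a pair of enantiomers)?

0

All four vertices of a tetrahedron are equivalent and mutually adjacent, so cis/trans isomerism cannot arise.
Only one geometric arrangement is possible.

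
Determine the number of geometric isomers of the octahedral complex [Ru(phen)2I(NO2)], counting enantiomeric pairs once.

An octahedron has six vertices in three trans pairs; every non-trans pair is cis.
Each phen is bidentate and must span two cis positions.
Systematic placement gives 2 geometric isomers: I and NO2 mutually trans; I and NO2 mutually cis (chiral).

2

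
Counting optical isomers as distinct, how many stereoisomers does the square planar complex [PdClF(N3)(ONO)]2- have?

3

Working through the distinct placements yields 3 geometric isomers: (Cl/N3 trans, F/ONO trans); (Cl/ONO trans, F/N3 trans); (Cl/F trans, N3/ONO trans).
Each arrangement has an internal mirror plane or centre of symmetry, so none is chiral.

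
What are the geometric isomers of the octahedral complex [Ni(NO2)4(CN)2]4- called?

cis and trans

Working through the distinct placements yields 2 geometric isomers: CN trans; CN cis.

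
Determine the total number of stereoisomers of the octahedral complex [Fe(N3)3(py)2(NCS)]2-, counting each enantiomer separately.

3

Working through the distinct placements yields 3 geometric isomers: N3 mer, py trans; N3 mer, py cis; N3 fac, py cis.
Each arrangement has an internal mirror plane or centre of symmetry, so none is chiral.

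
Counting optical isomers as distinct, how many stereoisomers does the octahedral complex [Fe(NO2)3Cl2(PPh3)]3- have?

3

An octahedron has six vertices in three trans pairs; every non-trans pair is cis.
Systematic placement gives 3 geometric isomers: NO2 mer, Cl trans; NO2 fac, Cl cis; NO2 mer, Cl cis.
Each arrangement has an internal mirror plane or centre of symmetry, so none is chiral.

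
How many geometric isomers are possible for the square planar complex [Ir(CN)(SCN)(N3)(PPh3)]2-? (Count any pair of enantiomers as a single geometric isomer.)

A square has two trans pairs of vertices; adjacent vertices are cis.
Systematic placement gives 3 geometric isomers: (CN/PPh3 trans, N3/SCN trans); (CN/SCN trans, N3/PPh3 trans); (CN/N3 trans, PPh3/SCN trans).

3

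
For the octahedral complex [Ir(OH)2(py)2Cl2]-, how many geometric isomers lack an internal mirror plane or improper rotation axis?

The six octahedral sites form three mutually perpendicular trans pairs.
There are 5 geometric isomers: OH trans, py trans, Cl trans; OH cis, py cis, Cl trans; OH cis, py trans, Cl cis; OH cis, py cis, Cl cis (chiral); OH trans, py cis, Cl cis.
One of these lacks any improper symmetry element and so occurs as an enantiomeric pair, giving 5 + 1 = 6 stereoisomers in total.

1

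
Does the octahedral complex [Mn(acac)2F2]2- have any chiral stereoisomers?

An octahedron has six vertices in three trans pairs; every non-trans pair is cis.
Each acac is bidentate and must span two cis positions.
Working through the distinct placements yields 2 geometric isomers: F trans; F cis (chiral).
One of these lacks any improper symmetry element and so occurs as an enantiomeric pair, giving 2 + 1 = 3 stereoisomers in total.

yes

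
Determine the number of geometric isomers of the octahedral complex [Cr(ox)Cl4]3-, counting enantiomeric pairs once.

In an octahedral complex each vertex has one trans partner and four cis neighbours.
Each ox is bidentate and must span two cis positions.
Only one geometric arrangement is possible.

1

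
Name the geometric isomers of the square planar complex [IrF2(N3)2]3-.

cis and trans

In a square planar complex each vertex has one trans partner and two cis neighbours.
Working through the distinct placements yields 2 geometric isomers: F cis; F trans.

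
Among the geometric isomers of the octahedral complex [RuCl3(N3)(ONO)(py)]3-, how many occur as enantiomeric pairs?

The six octahedral sites form three mutually perpendicular trans pairs.
There are 4 geometric isomers: Cl mer (3 arrangements); Cl fac (chiral).
One of these lacks any improper symmetry element and so occurs as an enantiomeric pair, giving 4 + 1 = 5 stereoisomers in total.

1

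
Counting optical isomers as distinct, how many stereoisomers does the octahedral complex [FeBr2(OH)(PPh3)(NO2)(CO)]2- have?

In an octahedral complex each vertex has one trans partner and four cis neighbours.
Exhaustive case analysis gives 9 geometric isomers.
Of these, 6 lack any improper symmetry element and so occur as enantiomeric pairs, giving 9 + 6 = 15 stereoisomers in total.

15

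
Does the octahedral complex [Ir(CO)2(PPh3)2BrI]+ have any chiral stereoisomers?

An octahedron has six vertices in three trans pairs; every non-trans pair is cis.
Working through the distinct placements yields 6 geometric isomers: CO cis, PPh3 trans; CO cis, PPh3 cis (3 arrangements, 2 chiral); CO trans, PPh3 trans; CO trans, PPh3 cis.
Of these, 2 lack any improper symmetry element and so occur as enantiomeric pairs, giving 6 + 2 = 8 stereoisomers in total.

yes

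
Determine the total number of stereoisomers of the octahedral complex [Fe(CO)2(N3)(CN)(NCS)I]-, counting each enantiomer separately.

An octahedron has six vertices in three trans pairs; every non-trans pair is cis.
Placing the ligands in turn and identifying arrangements related by rotation or reflection leaves 9 distinct geometric isomers.
Of these, 6 lack any improper symmetry element and so occur as enantiomeric pairs, giving 9 + 6 = 15 stereoisomers in total.

15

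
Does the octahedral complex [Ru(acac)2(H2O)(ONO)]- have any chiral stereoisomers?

yes

An octahedron has six vertices in three trans pairs; every non-trans pair is cis.
Each acac is bidentate and must span two cis positions.
There are 2 geometric isomers: H2O and ONO mutually trans; H2O and ONO mutually cis (chiral).
One of these lacks any improper symmetry element and so occurs as an enantiomeric pair, giving 2 + 1 = 3 stereoisomers in total.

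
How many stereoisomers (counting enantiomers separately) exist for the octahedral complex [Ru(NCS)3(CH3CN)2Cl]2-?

Systematic placement gives 3 geometric isomers: NCS mer, CH3CN trans; NCS mer, CH3CN cis; NCS fac, CH3CN cis.
Each arrangement has an internal mirror plane or centre of symmetry, so none is chiral.

3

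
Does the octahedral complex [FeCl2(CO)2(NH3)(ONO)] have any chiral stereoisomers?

yes

The six octahedral sites form three mutually perpendicular trans pairs.
Systematic placement gives 6 geometric isomers: Cl trans, CO trans; Cl cis, CO trans; Cl cis, CO cis (3 arrangements, 2 chiral); Cl trans, CO cis.
Of these, 2 lack any improper symmetry element and so occur as enantiomeric pairs, giving 6 + 2 = 8 stereoisomers in total.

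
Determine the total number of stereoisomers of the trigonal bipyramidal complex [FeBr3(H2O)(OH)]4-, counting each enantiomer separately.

4

In a trigonal bipyramid the two axial positions differ from the three equatorial ones.
Working through the distinct placements yields 4 geometric isomers: H2O equatorial, OH equatorial; H2O axial, OH equatorial; H2O equatorial, OH axial; H2O axial, OH axial.
Each arrangement has an internal mirror plane or centre of symmetry, so none is chiral.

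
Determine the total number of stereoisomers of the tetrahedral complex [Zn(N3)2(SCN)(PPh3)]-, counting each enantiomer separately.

1

Only one geometric arrangement is possible.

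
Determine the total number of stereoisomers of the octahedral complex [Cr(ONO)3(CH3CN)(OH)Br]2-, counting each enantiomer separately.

5

The six octahedral sites form three mutually perpendicular trans pairs.
The distinct arrangements are (4 in all): ONO mer (3 arrangements); ONO fac (chiral).
One of these lacks any improper symmetry element and so occurs as an enantiomeric pair, giving 4 + 1 = 5 stereoisomers in total.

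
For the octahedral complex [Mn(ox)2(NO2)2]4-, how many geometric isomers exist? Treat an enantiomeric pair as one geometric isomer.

2

In an octahedral complex each vertex has one trans partner and four cis neighbours.
Each ox is bidentate and must span two cis positions.
Systematic placement gives 2 geometric isomers: NO2 trans; NO2 cis (chiral).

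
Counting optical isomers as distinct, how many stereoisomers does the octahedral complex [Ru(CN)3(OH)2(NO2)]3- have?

In an octahedral complex each vertex has one trans partner and four cis neighbours.
Working through the distinct placements yields 3 geometric isomers: CN mer, OH trans; CN mer, OH cis; CN fac, OH cis.
Each arrangement has an internal mirror plane or centre of symmetry, so none is chiral.

3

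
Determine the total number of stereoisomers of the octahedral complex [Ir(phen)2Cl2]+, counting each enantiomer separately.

The six octahedral sites form three mutually perpendicular trans pairs.
Each phen is bidentate and must span two cis positions.
The distinct arrangements are (2 in all): Cl trans; Cl cis (chiral).
One of these lacks any improper symmetry element and so occurs as an enantiomeric pair, giving 2 + 1 = 3 stereoisomers in total.

3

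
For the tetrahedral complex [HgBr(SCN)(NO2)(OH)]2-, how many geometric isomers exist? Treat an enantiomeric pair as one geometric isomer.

1

In a tetrahedral complex all four positions are equivalent and every pair of ligands is adjacent — there is no cis/trans distinction.
Only one geometric arrangement is possible; it has no improper symmetry element, so it exists as a pair of enantiomers (2 stereoisomers).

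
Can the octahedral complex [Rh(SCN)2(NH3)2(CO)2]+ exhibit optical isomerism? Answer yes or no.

An octahedron has six vertices in three trans pairs; every non-trans pair is cis.
There are 5 geometric isomers: SCN trans, NH3 trans, CO trans; SCN cis, NH3 cis, CO trans; SCN trans, NH3 cis, CO cis; SCN cis, NH3 cis, CO cis (chiral); SCN cis, NH3 trans, CO cis.
One of these lacks any improper symmetry element and so occurs as an enantiomeric pair, giving 5 + 1 = 6 stereoisomers in total.

yes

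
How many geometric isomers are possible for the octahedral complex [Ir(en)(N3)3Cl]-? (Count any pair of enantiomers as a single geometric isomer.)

2

An octahedron has six vertices in three trans pairs; every non-trans pair is cis.
Each en is bidentate and must span two cis positions.
There are 2 geometric isomers: N3 fac; N3 mer.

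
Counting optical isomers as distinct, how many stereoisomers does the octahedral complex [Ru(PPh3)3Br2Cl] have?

3

The six octahedral sites form three mutually perpendicular trans pairs.
There are 3 geometric isomers: PPh3 mer, Br trans; PPh3 mer, Br cis; PPh3 fac, Br cis.
Each arrangement has an internal mirror plane or centre of symmetry, so none is chiral.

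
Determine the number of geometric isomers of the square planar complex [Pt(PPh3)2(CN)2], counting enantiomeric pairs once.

2

Working through the distinct placements yields 2 geometric isomers: PPh3 cis; PPh3 trans.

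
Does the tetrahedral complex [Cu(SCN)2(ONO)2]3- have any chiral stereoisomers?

no

Only one geometric arrangement is possible.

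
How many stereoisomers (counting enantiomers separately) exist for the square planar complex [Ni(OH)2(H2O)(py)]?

A square has two trans pairs of vertices; adjacent vertices are cis.
The distinct arrangements are (2 in all): OH cis; OH trans.
Each arrangement has an internal mirror plane or centre of symmetry, so none is chiral.

2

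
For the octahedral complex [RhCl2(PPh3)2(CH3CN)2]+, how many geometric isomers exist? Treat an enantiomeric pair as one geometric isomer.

Working through the distinct placements yields 5 geometric isomers: Cl trans, PPh3 trans, CH3CN trans; Cl cis, PPh3 cis, CH3CN trans; Cl cis, PPh3 trans, CH3CN cis; Cl cis, PPh3 cis, CH3CN cis (chiral); Cl trans, PPh3 cis, CH3CN cis.

5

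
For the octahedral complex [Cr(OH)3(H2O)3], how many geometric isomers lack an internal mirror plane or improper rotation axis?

0

In an octahedral complex each vertex has one trans partner and four cis neighbours.
Systematic placement gives 2 geometric isomers: OH mer; OH fac.
Each arrangement has an internal mirror plane or centre of symmetry, so none is chiral.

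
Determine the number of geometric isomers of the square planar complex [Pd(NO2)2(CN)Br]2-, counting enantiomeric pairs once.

2

Working through the distinct placements yields 2 geometric isomers: NO2 cis; NO2 trans.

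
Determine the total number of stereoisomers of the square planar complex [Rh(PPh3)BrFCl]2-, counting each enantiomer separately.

In a square planar complex each vertex has one trans partner and two cis neighbours.
Systematic placement gives 3 geometric isomers: (Br/F trans, Cl/PPh3 trans); (Br/PPh3 trans, Cl/F trans); (Br/Cl trans, F/PPh3 trans).
Each arrangement has an internal mirror plane or centre of symmetry, so none is chiral.

3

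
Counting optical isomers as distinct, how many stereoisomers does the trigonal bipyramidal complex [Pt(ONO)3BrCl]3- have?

4

A trigonal bipyramid has two axial and three equatorial sites, which are chemically inequivalent.
Working through the distinct placements yields 4 geometric isomers: Br axial, Cl axial; Br axial, Cl equatorial; Br equatorial, Cl axial; Br equatorial, Cl equatorial.
Each arrangement has an internal mirror plane or centre of symmetry, so none is chiral.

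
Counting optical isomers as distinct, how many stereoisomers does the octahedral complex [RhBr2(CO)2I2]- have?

6

Working through the distinct placements yields 5 geometric isomers: Br trans, CO trans, I trans; Br trans, CO cis, I cis; Br cis, CO cis, I trans; Br cis, CO cis, I cis (chiral); Br cis, CO trans, I cis.
One of these lacks any improper symmetry element and so occurs as an enantiomeric pair, giving 5 + 1 = 6 stereoisomers in total.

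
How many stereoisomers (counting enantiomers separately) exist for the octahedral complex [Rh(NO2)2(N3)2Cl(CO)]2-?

An octahedron has six vertices in three trans pairs; every non-trans pair is cis.
There are 6 geometric isomers: NO2 trans, N3 trans; NO2 cis, N3 cis (3 arrangements, 2 chiral); NO2 trans, N3 cis; NO2 cis, N3 trans.
Of these, 2 lack any improper symmetry element and so occur as enantiomeric pairs, giving 6 + 2 = 8 stereoisomers in total.

8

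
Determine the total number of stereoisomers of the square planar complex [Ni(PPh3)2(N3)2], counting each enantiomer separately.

2

In a square planar complex each vertex has one trans partner and two cis neighbours.
The distinct arrangements are (2 in all): PPh3 cis; PPh3 trans.
Each arrangement has an internal mirror plane or centre of symmetry, so none is chiral.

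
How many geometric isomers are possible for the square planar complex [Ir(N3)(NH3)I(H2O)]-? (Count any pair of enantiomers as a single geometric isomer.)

In a square planar complex each vertex has one trans partner and two cis neighbours.
The distinct arrangements are (3 in all): (H2O/N3 trans, I/NH3 trans); (H2O/NH3 trans, I/N3 trans); (H2O/I trans, N3/NH3 trans).

3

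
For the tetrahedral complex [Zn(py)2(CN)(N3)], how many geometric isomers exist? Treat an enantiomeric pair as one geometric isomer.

In a tetrahedral complex all four positions are equivalent and every pair of ligands is adjacent — there is no cis/trans distinction.
Only one geometric arrangement is possible.

1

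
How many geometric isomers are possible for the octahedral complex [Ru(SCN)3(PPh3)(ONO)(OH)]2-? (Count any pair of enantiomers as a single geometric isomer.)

An octahedron has six vertices in three trans pairs; every non-trans pair is cis.
The distinct arrangements are (4 in all): SCN mer (3 arrangements); SCN fac (chiral).

4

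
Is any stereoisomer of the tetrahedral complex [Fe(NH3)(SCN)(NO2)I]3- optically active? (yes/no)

In a tetrahedral complex all four positions are equivalent and every pair of ligands is adjacent — there is no cis/trans distinction.
Only one geometric arrangement is possible; it has no improper symmetry element, so it exists as a pair of enantiomers (2 stereoisomers).

yes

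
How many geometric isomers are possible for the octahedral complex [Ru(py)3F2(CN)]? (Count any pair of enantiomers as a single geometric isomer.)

3

Systematic placement gives 3 geometric isomers: py mer, F cis; py mer, F trans; py fac, F cis.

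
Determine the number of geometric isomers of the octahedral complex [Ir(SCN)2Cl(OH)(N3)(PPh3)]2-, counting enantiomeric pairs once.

9

An octahedron has six vertices in three trans pairs; every non-trans pair is cis.
Exhaustive case analysis gives 9 geometric isomers.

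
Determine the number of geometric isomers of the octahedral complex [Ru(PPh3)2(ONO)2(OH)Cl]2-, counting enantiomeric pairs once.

6

An octahedron has six vertices in three trans pairs; every non-trans pair is cis.
Working through the distinct placements yields 6 geometric isomers: PPh3 trans, ONO trans; PPh3 cis, ONO cis (3 arrangements, 2 chiral); PPh3 trans, ONO cis; PPh3 cis, ONO trans.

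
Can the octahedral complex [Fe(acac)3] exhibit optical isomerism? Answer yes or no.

yes

An octahedron has six vertices in three trans pairs; every non-trans pair is cis.
Each acac is bidentate and must span two cis positions.
Only one geometric arrangement is possible; it has no improper symmetry element, so it exists as a pair of enantiomers (2 stereoisomers).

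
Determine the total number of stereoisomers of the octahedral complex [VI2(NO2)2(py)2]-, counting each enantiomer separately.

6

In an octahedral complex each vertex has one trans partner and four cis neighbours.
Working through the distinct placements yields 5 geometric isomers: I trans, NO2 trans, py trans; I trans, NO2 cis, py cis; I cis, NO2 cis, py trans; I cis, NO2 cis, py cis (chiral); I cis, NO2 trans, py cis.
One of these lacks any improper symmetry element and so occurs as an enantiomeric pair, giving 5 + 1 = 6 stereoisomers in total.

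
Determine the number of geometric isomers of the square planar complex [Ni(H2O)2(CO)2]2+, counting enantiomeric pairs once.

A square has two trans pairs of vertices; adjacent vertices are cis.
There are 2 geometric isomers: H2O cis; H2O trans.

2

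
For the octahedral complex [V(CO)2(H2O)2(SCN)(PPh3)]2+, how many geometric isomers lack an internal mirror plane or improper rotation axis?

Systematic placement gives 6 geometric isomers: CO trans, H2O trans; CO trans, H2O cis; CO cis, H2O cis (3 arrangements, 2 chiral); CO cis, H2O trans.
Of these, 2 lack any improper symmetry element and so occur as enantiomeric pairs, giving 6 + 2 = 8 stereoisomers in total.

2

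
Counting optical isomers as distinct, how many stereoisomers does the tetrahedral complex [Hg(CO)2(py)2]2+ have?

1

All four vertices of a tetrahedron are equivalent and mutually adjacent, so cis/trans isomerism cannot arise.
Only one geometric arrangement is possible.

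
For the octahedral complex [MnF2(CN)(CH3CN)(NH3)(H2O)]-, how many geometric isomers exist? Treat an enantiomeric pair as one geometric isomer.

9

In an octahedral complex each vertex has one trans partner and four cis neighbours.
Systematic enumeration (placing each ligand type in turn and discarding arrangements equivalent by rotation or reflection) gives 9 geometric isomers.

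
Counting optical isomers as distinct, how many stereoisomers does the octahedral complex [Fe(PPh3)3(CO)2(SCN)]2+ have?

The six octahedral sites form three mutually perpendicular trans pairs.
Working through the distinct placements yields 3 geometric isomers: PPh3 mer, CO trans; PPh3 fac, CO cis; PPh3 mer, CO cis.
Each arrangement has an internal mirror plane or centre of symmetry, so none is chiral.

3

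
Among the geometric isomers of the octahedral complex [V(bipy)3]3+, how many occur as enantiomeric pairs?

The six octahedral sites form three mutually perpendicular trans pairs.
Each bipy is bidentate and must span two cis positions.
Only one geometric arrangement is possible; it has no improper symmetry element, so it exists as a pair of enantiomers (2 stereoisomers).

1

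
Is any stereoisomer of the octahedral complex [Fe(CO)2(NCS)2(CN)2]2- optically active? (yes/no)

An octahedron has six vertices in three trans pairs; every non-trans pair is cis.
There are 5 geometric isomers: CO trans, NCS trans, CN trans; CO cis, NCS cis, CN trans; CO cis, NCS trans, CN cis; CO cis, NCS cis, CN cis (chiral); CO trans, NCS cis, CN cis.
One of these lacks any improper symmetry element and so occurs as an enantiomeric pair, giving 5 + 1 = 6 stereoisomers in total.

yes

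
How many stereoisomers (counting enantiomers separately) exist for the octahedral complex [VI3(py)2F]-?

There are 3 geometric isomers: I mer, py trans; I fac, py cis; I mer, py cis.
Each arrangement has an internal mirror plane or centre of symmetry, so none is chiral.

3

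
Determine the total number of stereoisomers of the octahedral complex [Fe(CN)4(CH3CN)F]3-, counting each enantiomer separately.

2

The six octahedral sites form three mutually perpendicular trans pairs.
There are 2 geometric isomers: CH3CN and F mutually cis; CH3CN and F mutually trans.
Each arrangement has an internal mirror plane or centre of symmetry, so none is chiral.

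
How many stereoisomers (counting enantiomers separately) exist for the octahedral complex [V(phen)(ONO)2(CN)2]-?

An octahedron has six vertices in three trans pairs; every non-trans pair is cis.
Each phen is bidentate and must span two cis positions.
There are 3 geometric isomers: ONO cis, CN trans; ONO cis, CN cis (chiral); ONO trans, CN cis.
One of these lacks any improper symmetry element and so occurs as an enantiomeric pair, giving 3 + 1 = 4 stereoisomers in total.

4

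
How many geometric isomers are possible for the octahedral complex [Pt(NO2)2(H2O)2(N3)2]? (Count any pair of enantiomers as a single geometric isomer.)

In an octahedral complex each vertex has one trans partner and four cis neighbours.
Working through the distinct placements yields 5 geometric isomers: NO2 trans, H2O trans, N3 trans; NO2 cis, H2O trans, N3 cis; NO2 trans, H2O cis, N3 cis; NO2 cis, H2O cis, N3 cis (chiral); NO2 cis, H2O cis, N3 trans.

5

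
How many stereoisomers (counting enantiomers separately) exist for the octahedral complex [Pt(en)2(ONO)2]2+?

The six octahedral sites form three mutually perpendicular trans pairs.
Each en is bidentate and must span two cis positions.
Working through the distinct placements yields 2 geometric isomers: ONO trans; ONO cis (chiral).
One of these lacks any improper symmetry element and so occurs as an enantiomeric pair, giving 2 + 1 = 3 stereoisomers in total.

3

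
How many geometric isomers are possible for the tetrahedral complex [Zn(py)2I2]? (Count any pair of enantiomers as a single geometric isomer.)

1

In a tetrahedral complex all four positions are equivalent and every pair of ligands is adjacent — there is no cis/trans distinction.
Only one geometric arrangement is possible.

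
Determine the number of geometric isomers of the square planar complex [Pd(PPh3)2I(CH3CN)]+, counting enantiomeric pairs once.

A square has two trans pairs of vertices; adjacent vertices are cis.
Systematic placement gives 2 geometric isomers: PPh3 cis; PPh3 trans.

2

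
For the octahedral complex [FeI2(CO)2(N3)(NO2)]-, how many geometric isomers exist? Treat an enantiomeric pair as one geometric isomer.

There are 6 geometric isomers: I trans, CO trans; I cis, CO trans; I cis, CO cis (3 arrangements, 2 chiral); I trans, CO cis.

6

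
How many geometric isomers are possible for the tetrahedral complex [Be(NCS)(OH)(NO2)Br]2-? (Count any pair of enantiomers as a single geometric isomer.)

All four vertices of a tetrahedron are equivalent and mutually adjacent, so cis/trans isomerism cannot arise.
Only one geometric arrangement is possible; it has no improper symmetry element, so it exists as a pair of enantiomers (2 stereoisomers).

1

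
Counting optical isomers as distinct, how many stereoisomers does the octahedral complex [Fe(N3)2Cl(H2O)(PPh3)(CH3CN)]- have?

15

The six octahedral sites form three mutually perpendicular trans pairs.
Systematic enumeration (placing each ligand type in turn and discarding arrangements equivalent by rotation or reflection) gives 9 geometric isomers.
Of these, 6 lack any improper symmetry element and so occur as enantiomeric pairs, giving 9 + 6 = 15 stereoisomers in total.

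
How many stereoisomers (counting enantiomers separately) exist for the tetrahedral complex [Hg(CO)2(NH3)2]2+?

1

In a tetrahedral complex all four positions are equivalent and every pair of ligands is adjacent — there is no cis/trans distinction.
Only one geometric arrangement is possible.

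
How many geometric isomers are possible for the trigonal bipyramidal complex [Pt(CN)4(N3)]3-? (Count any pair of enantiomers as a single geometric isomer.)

A trigonal bipyramid has two axial and three equatorial sites, which are chemically inequivalent.
Systematic placement gives 2 geometric isomers: N3 equatorial; N3 axial.

2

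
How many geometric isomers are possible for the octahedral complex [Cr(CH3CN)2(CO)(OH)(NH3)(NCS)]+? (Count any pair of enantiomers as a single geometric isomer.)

The six octahedral sites form three mutually perpendicular trans pairs.
Exhaustive case analysis gives 9 geometric isomers.

9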